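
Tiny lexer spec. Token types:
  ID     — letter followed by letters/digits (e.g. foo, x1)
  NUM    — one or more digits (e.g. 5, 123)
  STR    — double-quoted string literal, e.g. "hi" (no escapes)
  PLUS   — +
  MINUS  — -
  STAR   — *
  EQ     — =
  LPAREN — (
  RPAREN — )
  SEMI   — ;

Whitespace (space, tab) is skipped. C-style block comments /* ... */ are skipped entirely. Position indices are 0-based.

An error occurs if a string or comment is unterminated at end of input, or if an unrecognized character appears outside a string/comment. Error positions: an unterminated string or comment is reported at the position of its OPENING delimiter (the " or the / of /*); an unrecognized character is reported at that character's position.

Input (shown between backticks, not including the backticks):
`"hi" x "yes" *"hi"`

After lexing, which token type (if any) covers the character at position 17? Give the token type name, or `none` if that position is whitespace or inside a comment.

pos=0: enter STRING mode
pos=0: emit STR "hi" (now at pos=4)
pos=5: emit ID 'x' (now at pos=6)
pos=7: enter STRING mode
pos=7: emit STR "yes" (now at pos=12)
pos=13: emit STAR '*'
pos=14: enter STRING mode
pos=14: emit STR "hi" (now at pos=18)
DONE. 5 tokens: [STR, ID, STR, STAR, STR]
Position 17: char is '"' -> STR

Answer: STR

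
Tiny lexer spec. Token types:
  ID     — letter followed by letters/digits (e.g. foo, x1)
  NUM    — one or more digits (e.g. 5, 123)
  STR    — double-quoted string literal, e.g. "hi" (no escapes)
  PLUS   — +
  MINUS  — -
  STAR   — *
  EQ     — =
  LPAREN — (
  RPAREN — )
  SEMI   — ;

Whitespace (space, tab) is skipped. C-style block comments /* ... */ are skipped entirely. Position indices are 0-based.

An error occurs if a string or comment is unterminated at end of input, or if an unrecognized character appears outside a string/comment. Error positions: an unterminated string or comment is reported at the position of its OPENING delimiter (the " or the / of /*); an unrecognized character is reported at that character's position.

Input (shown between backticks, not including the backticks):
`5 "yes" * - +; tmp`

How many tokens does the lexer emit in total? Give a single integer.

Answer: 7

Derivation:
pos=0: emit NUM '5' (now at pos=1)
pos=2: enter STRING mode
pos=2: emit STR "yes" (now at pos=7)
pos=8: emit STAR '*'
pos=10: emit MINUS '-'
pos=12: emit PLUS '+'
pos=13: emit SEMI ';'
pos=15: emit ID 'tmp' (now at pos=18)
DONE. 7 tokens: [NUM, STR, STAR, MINUS, PLUS, SEMI, ID]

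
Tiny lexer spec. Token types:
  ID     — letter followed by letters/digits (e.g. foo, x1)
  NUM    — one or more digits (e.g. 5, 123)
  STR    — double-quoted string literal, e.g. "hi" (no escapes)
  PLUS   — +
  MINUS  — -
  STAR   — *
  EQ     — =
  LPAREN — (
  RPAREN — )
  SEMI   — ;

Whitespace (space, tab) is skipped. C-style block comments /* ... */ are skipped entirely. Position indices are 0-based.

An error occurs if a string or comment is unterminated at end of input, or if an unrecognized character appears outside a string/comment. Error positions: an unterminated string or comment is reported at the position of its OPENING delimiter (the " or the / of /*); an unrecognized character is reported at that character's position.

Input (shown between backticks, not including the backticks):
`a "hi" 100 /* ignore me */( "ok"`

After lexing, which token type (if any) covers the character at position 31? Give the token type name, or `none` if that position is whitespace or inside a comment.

Answer: STR

Derivation:
pos=0: emit ID 'a' (now at pos=1)
pos=2: enter STRING mode
pos=2: emit STR "hi" (now at pos=6)
pos=7: emit NUM '100' (now at pos=10)
pos=11: enter COMMENT mode (saw '/*')
exit COMMENT mode (now at pos=26)
pos=26: emit LPAREN '('
pos=28: enter STRING mode
pos=28: emit STR "ok" (now at pos=32)
DONE. 5 tokens: [ID, STR, NUM, LPAREN, STR]
Position 31: char is '"' -> STR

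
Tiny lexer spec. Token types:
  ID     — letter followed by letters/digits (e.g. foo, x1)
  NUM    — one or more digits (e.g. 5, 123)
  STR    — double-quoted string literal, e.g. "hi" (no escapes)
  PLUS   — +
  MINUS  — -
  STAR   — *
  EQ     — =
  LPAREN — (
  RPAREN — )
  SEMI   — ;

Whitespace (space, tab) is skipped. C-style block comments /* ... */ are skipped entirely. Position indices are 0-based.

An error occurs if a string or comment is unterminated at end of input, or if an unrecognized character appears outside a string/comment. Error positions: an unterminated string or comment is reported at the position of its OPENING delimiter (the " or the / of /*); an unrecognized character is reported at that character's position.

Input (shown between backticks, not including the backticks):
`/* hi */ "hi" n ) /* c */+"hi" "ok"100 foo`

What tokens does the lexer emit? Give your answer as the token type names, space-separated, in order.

pos=0: enter COMMENT mode (saw '/*')
exit COMMENT mode (now at pos=8)
pos=9: enter STRING mode
pos=9: emit STR "hi" (now at pos=13)
pos=14: emit ID 'n' (now at pos=15)
pos=16: emit RPAREN ')'
pos=18: enter COMMENT mode (saw '/*')
exit COMMENT mode (now at pos=25)
pos=25: emit PLUS '+'
pos=26: enter STRING mode
pos=26: emit STR "hi" (now at pos=30)
pos=31: enter STRING mode
pos=31: emit STR "ok" (now at pos=35)
pos=35: emit NUM '100' (now at pos=38)
pos=39: emit ID 'foo' (now at pos=42)
DONE. 8 tokens: [STR, ID, RPAREN, PLUS, STR, STR, NUM, ID]

Answer: STR ID RPAREN PLUS STR STR NUM ID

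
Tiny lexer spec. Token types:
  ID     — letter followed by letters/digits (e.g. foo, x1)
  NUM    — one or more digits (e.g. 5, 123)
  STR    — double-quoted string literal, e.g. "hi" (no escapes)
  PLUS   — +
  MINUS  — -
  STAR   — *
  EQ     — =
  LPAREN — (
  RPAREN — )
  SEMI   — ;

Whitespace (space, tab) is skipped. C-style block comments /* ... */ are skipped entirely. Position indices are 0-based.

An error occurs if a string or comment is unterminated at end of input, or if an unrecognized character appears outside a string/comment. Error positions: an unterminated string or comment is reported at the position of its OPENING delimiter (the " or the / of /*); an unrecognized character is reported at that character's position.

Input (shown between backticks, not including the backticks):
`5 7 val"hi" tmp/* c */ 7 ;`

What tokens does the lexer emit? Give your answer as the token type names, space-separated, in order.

pos=0: emit NUM '5' (now at pos=1)
pos=2: emit NUM '7' (now at pos=3)
pos=4: emit ID 'val' (now at pos=7)
pos=7: enter STRING mode
pos=7: emit STR "hi" (now at pos=11)
pos=12: emit ID 'tmp' (now at pos=15)
pos=15: enter COMMENT mode (saw '/*')
exit COMMENT mode (now at pos=22)
pos=23: emit NUM '7' (now at pos=24)
pos=25: emit SEMI ';'
DONE. 7 tokens: [NUM, NUM, ID, STR, ID, NUM, SEMI]

Answer: NUM NUM ID STR ID NUM SEMI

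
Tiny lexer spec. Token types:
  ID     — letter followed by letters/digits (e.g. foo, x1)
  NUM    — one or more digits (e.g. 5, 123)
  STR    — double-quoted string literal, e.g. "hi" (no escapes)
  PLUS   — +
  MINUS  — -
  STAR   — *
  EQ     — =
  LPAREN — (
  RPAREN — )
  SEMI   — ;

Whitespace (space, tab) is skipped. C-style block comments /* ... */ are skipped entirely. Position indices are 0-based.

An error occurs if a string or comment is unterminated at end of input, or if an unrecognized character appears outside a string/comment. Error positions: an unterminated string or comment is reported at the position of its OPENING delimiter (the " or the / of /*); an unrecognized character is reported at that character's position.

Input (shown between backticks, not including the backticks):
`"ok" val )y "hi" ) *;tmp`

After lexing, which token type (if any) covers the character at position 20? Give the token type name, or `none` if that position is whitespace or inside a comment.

pos=0: enter STRING mode
pos=0: emit STR "ok" (now at pos=4)
pos=5: emit ID 'val' (now at pos=8)
pos=9: emit RPAREN ')'
pos=10: emit ID 'y' (now at pos=11)
pos=12: enter STRING mode
pos=12: emit STR "hi" (now at pos=16)
pos=17: emit RPAREN ')'
pos=19: emit STAR '*'
pos=20: emit SEMI ';'
pos=21: emit ID 'tmp' (now at pos=24)
DONE. 9 tokens: [STR, ID, RPAREN, ID, STR, RPAREN, STAR, SEMI, ID]
Position 20: char is ';' -> SEMI

Answer: SEMI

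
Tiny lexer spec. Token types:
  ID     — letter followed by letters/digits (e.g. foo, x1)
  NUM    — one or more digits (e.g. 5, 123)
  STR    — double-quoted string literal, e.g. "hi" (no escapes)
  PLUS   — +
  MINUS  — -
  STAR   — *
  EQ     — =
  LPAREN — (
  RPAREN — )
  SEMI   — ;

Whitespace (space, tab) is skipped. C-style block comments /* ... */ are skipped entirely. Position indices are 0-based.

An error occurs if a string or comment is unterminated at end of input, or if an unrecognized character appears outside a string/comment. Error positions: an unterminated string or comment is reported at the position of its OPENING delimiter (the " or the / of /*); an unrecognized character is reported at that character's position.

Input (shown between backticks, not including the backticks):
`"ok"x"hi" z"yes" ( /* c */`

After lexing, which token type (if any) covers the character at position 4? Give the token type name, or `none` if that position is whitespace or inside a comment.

Answer: ID

Derivation:
pos=0: enter STRING mode
pos=0: emit STR "ok" (now at pos=4)
pos=4: emit ID 'x' (now at pos=5)
pos=5: enter STRING mode
pos=5: emit STR "hi" (now at pos=9)
pos=10: emit ID 'z' (now at pos=11)
pos=11: enter STRING mode
pos=11: emit STR "yes" (now at pos=16)
pos=17: emit LPAREN '('
pos=19: enter COMMENT mode (saw '/*')
exit COMMENT mode (now at pos=26)
DONE. 6 tokens: [STR, ID, STR, ID, STR, LPAREN]
Position 4: char is 'x' -> ID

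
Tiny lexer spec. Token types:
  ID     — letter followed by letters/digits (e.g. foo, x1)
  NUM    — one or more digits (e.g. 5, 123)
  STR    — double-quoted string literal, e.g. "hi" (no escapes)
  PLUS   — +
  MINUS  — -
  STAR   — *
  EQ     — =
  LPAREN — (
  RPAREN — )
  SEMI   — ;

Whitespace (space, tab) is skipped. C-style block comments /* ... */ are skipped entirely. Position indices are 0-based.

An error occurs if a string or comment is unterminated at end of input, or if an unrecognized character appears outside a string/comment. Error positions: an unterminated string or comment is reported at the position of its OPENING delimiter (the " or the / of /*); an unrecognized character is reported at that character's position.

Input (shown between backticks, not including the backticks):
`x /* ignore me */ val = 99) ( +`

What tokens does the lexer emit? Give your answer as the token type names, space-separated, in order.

Answer: ID ID EQ NUM RPAREN LPAREN PLUS

Derivation:
pos=0: emit ID 'x' (now at pos=1)
pos=2: enter COMMENT mode (saw '/*')
exit COMMENT mode (now at pos=17)
pos=18: emit ID 'val' (now at pos=21)
pos=22: emit EQ '='
pos=24: emit NUM '99' (now at pos=26)
pos=26: emit RPAREN ')'
pos=28: emit LPAREN '('
pos=30: emit PLUS '+'
DONE. 7 tokens: [ID, ID, EQ, NUM, RPAREN, LPAREN, PLUS]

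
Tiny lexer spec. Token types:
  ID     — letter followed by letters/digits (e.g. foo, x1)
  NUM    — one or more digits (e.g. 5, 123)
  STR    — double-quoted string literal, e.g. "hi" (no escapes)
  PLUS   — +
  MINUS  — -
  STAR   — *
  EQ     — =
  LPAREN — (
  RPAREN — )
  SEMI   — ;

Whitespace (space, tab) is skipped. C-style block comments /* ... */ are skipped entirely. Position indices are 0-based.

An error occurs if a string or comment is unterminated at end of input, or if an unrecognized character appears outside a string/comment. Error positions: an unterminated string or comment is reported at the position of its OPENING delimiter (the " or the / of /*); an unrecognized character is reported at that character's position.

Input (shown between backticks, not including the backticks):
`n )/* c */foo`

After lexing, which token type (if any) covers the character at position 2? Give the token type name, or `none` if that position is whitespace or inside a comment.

Answer: RPAREN

Derivation:
pos=0: emit ID 'n' (now at pos=1)
pos=2: emit RPAREN ')'
pos=3: enter COMMENT mode (saw '/*')
exit COMMENT mode (now at pos=10)
pos=10: emit ID 'foo' (now at pos=13)
DONE. 3 tokens: [ID, RPAREN, ID]
Position 2: char is ')' -> RPAREN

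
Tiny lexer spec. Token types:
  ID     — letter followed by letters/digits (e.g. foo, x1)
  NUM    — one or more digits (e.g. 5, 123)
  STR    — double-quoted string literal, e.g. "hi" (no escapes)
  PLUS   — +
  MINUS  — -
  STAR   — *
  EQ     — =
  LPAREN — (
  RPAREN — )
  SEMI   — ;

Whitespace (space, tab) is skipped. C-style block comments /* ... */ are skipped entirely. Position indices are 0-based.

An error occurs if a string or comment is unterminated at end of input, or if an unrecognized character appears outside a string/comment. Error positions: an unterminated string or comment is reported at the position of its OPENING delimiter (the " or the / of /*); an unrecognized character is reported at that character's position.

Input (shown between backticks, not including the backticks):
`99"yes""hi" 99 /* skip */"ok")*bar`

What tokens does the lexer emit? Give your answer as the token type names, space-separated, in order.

pos=0: emit NUM '99' (now at pos=2)
pos=2: enter STRING mode
pos=2: emit STR "yes" (now at pos=7)
pos=7: enter STRING mode
pos=7: emit STR "hi" (now at pos=11)
pos=12: emit NUM '99' (now at pos=14)
pos=15: enter COMMENT mode (saw '/*')
exit COMMENT mode (now at pos=25)
pos=25: enter STRING mode
pos=25: emit STR "ok" (now at pos=29)
pos=29: emit RPAREN ')'
pos=30: emit STAR '*'
pos=31: emit ID 'bar' (now at pos=34)
DONE. 8 tokens: [NUM, STR, STR, NUM, STR, RPAREN, STAR, ID]

Answer: NUM STR STR NUM STR RPAREN STAR ID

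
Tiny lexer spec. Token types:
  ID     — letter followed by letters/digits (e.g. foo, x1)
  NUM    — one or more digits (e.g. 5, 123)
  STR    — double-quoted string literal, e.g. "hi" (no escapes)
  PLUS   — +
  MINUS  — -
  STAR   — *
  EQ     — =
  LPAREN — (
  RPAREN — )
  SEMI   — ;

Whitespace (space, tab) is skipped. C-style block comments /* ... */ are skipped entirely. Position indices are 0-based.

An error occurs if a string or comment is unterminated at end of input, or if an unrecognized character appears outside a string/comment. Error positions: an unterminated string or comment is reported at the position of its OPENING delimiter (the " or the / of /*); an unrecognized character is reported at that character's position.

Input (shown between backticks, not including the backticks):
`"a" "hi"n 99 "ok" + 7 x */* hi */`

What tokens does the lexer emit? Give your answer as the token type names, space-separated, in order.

Answer: STR STR ID NUM STR PLUS NUM ID STAR

Derivation:
pos=0: enter STRING mode
pos=0: emit STR "a" (now at pos=3)
pos=4: enter STRING mode
pos=4: emit STR "hi" (now at pos=8)
pos=8: emit ID 'n' (now at pos=9)
pos=10: emit NUM '99' (now at pos=12)
pos=13: enter STRING mode
pos=13: emit STR "ok" (now at pos=17)
pos=18: emit PLUS '+'
pos=20: emit NUM '7' (now at pos=21)
pos=22: emit ID 'x' (now at pos=23)
pos=24: emit STAR '*'
pos=25: enter COMMENT mode (saw '/*')
exit COMMENT mode (now at pos=33)
DONE. 9 tokens: [STR, STR, ID, NUM, STR, PLUS, NUM, ID, STAR]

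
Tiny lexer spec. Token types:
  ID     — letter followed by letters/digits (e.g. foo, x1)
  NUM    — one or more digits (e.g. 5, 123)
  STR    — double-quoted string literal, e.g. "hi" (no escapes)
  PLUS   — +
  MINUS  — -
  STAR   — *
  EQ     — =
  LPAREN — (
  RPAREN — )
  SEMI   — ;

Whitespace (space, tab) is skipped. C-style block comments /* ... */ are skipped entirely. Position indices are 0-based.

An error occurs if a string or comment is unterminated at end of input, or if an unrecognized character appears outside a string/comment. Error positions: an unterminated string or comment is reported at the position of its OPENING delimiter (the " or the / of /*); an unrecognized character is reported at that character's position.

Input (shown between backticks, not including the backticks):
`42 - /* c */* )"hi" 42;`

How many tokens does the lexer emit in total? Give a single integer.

Answer: 7

Derivation:
pos=0: emit NUM '42' (now at pos=2)
pos=3: emit MINUS '-'
pos=5: enter COMMENT mode (saw '/*')
exit COMMENT mode (now at pos=12)
pos=12: emit STAR '*'
pos=14: emit RPAREN ')'
pos=15: enter STRING mode
pos=15: emit STR "hi" (now at pos=19)
pos=20: emit NUM '42' (now at pos=22)
pos=22: emit SEMI ';'
DONE. 7 tokens: [NUM, MINUS, STAR, RPAREN, STR, NUM, SEMI]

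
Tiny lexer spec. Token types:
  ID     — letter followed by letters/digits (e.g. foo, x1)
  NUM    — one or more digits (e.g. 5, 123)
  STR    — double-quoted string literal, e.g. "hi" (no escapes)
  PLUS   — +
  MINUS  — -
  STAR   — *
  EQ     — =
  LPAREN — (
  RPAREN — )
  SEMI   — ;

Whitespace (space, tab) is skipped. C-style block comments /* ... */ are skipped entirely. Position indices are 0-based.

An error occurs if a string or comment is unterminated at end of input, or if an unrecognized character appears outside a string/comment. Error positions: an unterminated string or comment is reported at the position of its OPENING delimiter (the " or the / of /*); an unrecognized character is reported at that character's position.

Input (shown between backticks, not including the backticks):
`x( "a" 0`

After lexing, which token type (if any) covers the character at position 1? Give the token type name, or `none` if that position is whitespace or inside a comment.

Answer: LPAREN

Derivation:
pos=0: emit ID 'x' (now at pos=1)
pos=1: emit LPAREN '('
pos=3: enter STRING mode
pos=3: emit STR "a" (now at pos=6)
pos=7: emit NUM '0' (now at pos=8)
DONE. 4 tokens: [ID, LPAREN, STR, NUM]
Position 1: char is '(' -> LPAREN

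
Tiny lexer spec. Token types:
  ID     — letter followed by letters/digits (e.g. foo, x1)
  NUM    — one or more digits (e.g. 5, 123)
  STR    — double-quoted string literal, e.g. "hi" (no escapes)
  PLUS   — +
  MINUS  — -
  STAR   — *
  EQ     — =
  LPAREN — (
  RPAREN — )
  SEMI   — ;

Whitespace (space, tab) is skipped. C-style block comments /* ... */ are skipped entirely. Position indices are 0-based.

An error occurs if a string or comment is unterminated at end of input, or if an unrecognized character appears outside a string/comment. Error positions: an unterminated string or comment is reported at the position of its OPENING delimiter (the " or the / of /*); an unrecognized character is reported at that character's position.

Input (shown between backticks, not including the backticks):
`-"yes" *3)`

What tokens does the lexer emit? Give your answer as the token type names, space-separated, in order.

Answer: MINUS STR STAR NUM RPAREN

Derivation:
pos=0: emit MINUS '-'
pos=1: enter STRING mode
pos=1: emit STR "yes" (now at pos=6)
pos=7: emit STAR '*'
pos=8: emit NUM '3' (now at pos=9)
pos=9: emit RPAREN ')'
DONE. 5 tokens: [MINUS, STR, STAR, NUM, RPAREN]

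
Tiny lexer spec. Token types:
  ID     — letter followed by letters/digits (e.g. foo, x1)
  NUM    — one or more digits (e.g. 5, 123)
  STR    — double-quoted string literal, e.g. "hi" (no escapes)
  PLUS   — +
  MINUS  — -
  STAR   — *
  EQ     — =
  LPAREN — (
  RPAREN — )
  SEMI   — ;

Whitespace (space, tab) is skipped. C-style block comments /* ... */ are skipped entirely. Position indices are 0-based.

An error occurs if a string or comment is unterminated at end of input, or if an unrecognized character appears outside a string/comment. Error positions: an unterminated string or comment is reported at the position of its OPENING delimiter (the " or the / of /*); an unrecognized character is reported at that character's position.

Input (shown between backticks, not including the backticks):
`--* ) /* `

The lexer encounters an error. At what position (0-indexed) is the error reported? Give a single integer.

Answer: 6

Derivation:
pos=0: emit MINUS '-'
pos=1: emit MINUS '-'
pos=2: emit STAR '*'
pos=4: emit RPAREN ')'
pos=6: enter COMMENT mode (saw '/*')
pos=6: ERROR — unterminated comment (reached EOF)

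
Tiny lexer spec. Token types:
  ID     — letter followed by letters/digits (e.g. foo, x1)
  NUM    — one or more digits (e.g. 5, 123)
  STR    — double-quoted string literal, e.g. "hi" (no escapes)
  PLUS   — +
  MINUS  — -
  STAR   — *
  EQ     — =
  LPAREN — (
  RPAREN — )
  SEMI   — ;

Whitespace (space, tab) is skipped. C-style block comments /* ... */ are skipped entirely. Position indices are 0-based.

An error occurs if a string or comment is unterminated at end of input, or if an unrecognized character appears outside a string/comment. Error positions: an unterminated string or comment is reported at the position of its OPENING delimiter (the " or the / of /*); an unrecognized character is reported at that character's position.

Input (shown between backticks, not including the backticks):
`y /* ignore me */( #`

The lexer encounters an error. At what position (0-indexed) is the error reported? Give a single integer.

pos=0: emit ID 'y' (now at pos=1)
pos=2: enter COMMENT mode (saw '/*')
exit COMMENT mode (now at pos=17)
pos=17: emit LPAREN '('
pos=19: ERROR — unrecognized char '#'

Answer: 19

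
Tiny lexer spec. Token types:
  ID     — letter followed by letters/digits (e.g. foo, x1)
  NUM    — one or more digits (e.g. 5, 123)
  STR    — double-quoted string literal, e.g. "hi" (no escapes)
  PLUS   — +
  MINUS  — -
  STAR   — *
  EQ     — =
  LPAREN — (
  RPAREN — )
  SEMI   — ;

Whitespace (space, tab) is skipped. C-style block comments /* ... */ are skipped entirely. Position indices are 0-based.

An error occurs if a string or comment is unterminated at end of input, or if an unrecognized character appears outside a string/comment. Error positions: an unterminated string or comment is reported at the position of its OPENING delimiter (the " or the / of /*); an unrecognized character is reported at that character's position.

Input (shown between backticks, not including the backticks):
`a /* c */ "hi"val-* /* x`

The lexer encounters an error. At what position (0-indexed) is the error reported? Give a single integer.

Answer: 20

Derivation:
pos=0: emit ID 'a' (now at pos=1)
pos=2: enter COMMENT mode (saw '/*')
exit COMMENT mode (now at pos=9)
pos=10: enter STRING mode
pos=10: emit STR "hi" (now at pos=14)
pos=14: emit ID 'val' (now at pos=17)
pos=17: emit MINUS '-'
pos=18: emit STAR '*'
pos=20: enter COMMENT mode (saw '/*')
pos=20: ERROR — unterminated comment (reached EOF)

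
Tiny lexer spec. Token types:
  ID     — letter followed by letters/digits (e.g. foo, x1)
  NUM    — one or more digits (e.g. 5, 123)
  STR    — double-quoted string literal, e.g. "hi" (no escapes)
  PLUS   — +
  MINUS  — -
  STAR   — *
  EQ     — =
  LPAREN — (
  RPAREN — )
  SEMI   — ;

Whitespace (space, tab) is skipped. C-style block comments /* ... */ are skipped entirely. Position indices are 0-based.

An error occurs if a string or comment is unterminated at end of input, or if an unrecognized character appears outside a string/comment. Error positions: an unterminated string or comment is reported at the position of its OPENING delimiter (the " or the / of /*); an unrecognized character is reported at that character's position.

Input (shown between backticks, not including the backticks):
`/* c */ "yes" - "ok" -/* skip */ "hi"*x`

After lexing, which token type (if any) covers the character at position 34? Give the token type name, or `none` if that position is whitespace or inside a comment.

Answer: STR

Derivation:
pos=0: enter COMMENT mode (saw '/*')
exit COMMENT mode (now at pos=7)
pos=8: enter STRING mode
pos=8: emit STR "yes" (now at pos=13)
pos=14: emit MINUS '-'
pos=16: enter STRING mode
pos=16: emit STR "ok" (now at pos=20)
pos=21: emit MINUS '-'
pos=22: enter COMMENT mode (saw '/*')
exit COMMENT mode (now at pos=32)
pos=33: enter STRING mode
pos=33: emit STR "hi" (now at pos=37)
pos=37: emit STAR '*'
pos=38: emit ID 'x' (now at pos=39)
DONE. 7 tokens: [STR, MINUS, STR, MINUS, STR, STAR, ID]
Position 34: char is 'h' -> STR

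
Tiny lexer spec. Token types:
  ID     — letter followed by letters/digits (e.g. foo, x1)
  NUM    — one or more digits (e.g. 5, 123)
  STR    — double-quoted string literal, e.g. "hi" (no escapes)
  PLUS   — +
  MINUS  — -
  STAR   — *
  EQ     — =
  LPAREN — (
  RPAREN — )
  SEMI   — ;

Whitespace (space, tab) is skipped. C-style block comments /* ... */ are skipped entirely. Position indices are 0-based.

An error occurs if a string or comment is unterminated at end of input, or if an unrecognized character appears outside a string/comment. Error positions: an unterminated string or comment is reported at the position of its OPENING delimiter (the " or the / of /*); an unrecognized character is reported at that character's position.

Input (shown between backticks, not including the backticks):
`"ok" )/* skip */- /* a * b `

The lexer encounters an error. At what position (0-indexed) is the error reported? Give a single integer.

Answer: 18

Derivation:
pos=0: enter STRING mode
pos=0: emit STR "ok" (now at pos=4)
pos=5: emit RPAREN ')'
pos=6: enter COMMENT mode (saw '/*')
exit COMMENT mode (now at pos=16)
pos=16: emit MINUS '-'
pos=18: enter COMMENT mode (saw '/*')
pos=18: ERROR — unterminated comment (reached EOF)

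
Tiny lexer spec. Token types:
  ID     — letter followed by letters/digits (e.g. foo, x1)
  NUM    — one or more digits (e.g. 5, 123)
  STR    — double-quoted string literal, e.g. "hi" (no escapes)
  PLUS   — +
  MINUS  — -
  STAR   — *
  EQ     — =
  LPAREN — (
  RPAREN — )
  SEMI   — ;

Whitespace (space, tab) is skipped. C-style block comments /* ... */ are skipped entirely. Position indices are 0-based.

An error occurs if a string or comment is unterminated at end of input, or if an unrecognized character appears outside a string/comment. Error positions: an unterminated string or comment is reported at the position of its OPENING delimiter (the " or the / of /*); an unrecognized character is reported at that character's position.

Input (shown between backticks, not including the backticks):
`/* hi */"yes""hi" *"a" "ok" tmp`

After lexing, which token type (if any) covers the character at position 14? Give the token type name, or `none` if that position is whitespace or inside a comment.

pos=0: enter COMMENT mode (saw '/*')
exit COMMENT mode (now at pos=8)
pos=8: enter STRING mode
pos=8: emit STR "yes" (now at pos=13)
pos=13: enter STRING mode
pos=13: emit STR "hi" (now at pos=17)
pos=18: emit STAR '*'
pos=19: enter STRING mode
pos=19: emit STR "a" (now at pos=22)
pos=23: enter STRING mode
pos=23: emit STR "ok" (now at pos=27)
pos=28: emit ID 'tmp' (now at pos=31)
DONE. 6 tokens: [STR, STR, STAR, STR, STR, ID]
Position 14: char is 'h' -> STR

Answer: STR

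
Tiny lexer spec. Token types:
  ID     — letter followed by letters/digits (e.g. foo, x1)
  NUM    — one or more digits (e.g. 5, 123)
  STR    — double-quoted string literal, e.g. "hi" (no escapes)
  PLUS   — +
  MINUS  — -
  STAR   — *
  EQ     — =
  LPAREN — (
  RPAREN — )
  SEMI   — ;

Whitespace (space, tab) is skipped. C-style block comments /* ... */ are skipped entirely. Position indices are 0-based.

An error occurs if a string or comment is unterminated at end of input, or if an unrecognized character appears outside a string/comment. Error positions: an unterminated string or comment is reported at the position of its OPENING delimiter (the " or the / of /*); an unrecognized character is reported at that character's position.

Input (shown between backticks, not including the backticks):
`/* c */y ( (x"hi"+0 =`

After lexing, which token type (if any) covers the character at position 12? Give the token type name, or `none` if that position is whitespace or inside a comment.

Answer: ID

Derivation:
pos=0: enter COMMENT mode (saw '/*')
exit COMMENT mode (now at pos=7)
pos=7: emit ID 'y' (now at pos=8)
pos=9: emit LPAREN '('
pos=11: emit LPAREN '('
pos=12: emit ID 'x' (now at pos=13)
pos=13: enter STRING mode
pos=13: emit STR "hi" (now at pos=17)
pos=17: emit PLUS '+'
pos=18: emit NUM '0' (now at pos=19)
pos=20: emit EQ '='
DONE. 8 tokens: [ID, LPAREN, LPAREN, ID, STR, PLUS, NUM, EQ]
Position 12: char is 'x' -> ID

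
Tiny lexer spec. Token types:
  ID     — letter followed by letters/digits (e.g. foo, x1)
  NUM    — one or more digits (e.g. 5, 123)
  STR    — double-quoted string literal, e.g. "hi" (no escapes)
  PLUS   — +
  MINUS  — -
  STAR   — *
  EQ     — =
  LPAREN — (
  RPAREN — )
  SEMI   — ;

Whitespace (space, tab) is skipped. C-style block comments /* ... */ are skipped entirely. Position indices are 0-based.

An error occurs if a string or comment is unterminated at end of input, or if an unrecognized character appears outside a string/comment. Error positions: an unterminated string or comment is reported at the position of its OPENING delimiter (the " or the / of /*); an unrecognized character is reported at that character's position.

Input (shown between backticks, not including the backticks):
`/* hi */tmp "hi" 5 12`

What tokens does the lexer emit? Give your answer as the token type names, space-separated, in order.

pos=0: enter COMMENT mode (saw '/*')
exit COMMENT mode (now at pos=8)
pos=8: emit ID 'tmp' (now at pos=11)
pos=12: enter STRING mode
pos=12: emit STR "hi" (now at pos=16)
pos=17: emit NUM '5' (now at pos=18)
pos=19: emit NUM '12' (now at pos=21)
DONE. 4 tokens: [ID, STR, NUM, NUM]

Answer: ID STR NUM NUM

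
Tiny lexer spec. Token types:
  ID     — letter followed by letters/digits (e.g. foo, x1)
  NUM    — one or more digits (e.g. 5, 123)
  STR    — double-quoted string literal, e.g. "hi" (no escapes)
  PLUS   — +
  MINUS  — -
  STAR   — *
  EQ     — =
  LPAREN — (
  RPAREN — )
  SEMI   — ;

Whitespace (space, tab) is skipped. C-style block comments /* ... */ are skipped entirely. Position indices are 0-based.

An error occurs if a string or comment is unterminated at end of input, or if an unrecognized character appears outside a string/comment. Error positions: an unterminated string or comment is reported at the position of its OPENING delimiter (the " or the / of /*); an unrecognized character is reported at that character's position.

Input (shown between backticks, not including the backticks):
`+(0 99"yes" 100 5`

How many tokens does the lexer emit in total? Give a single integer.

Answer: 7

Derivation:
pos=0: emit PLUS '+'
pos=1: emit LPAREN '('
pos=2: emit NUM '0' (now at pos=3)
pos=4: emit NUM '99' (now at pos=6)
pos=6: enter STRING mode
pos=6: emit STR "yes" (now at pos=11)
pos=12: emit NUM '100' (now at pos=15)
pos=16: emit NUM '5' (now at pos=17)
DONE. 7 tokens: [PLUS, LPAREN, NUM, NUM, STR, NUM, NUM]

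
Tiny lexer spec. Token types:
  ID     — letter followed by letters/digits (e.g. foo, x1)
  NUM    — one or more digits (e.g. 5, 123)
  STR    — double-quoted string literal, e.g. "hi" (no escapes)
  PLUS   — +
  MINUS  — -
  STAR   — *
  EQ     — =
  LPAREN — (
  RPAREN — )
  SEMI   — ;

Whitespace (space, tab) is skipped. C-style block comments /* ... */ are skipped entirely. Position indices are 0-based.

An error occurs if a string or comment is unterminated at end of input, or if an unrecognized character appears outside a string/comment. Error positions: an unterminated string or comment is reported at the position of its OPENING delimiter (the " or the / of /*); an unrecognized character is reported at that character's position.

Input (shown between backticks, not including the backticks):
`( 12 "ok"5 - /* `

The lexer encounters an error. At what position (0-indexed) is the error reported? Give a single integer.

Answer: 13

Derivation:
pos=0: emit LPAREN '('
pos=2: emit NUM '12' (now at pos=4)
pos=5: enter STRING mode
pos=5: emit STR "ok" (now at pos=9)
pos=9: emit NUM '5' (now at pos=10)
pos=11: emit MINUS '-'
pos=13: enter COMMENT mode (saw '/*')
pos=13: ERROR — unterminated comment (reached EOF)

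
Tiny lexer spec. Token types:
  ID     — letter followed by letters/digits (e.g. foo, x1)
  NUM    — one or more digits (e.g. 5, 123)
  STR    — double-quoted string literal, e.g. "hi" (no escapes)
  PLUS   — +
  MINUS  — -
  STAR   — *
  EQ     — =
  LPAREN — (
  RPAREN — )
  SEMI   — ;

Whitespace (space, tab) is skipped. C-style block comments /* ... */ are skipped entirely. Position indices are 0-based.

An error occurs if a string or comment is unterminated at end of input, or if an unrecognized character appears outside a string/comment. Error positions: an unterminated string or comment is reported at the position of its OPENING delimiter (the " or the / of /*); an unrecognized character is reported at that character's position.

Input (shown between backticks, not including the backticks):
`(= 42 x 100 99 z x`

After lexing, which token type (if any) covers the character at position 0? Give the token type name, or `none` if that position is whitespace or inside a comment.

pos=0: emit LPAREN '('
pos=1: emit EQ '='
pos=3: emit NUM '42' (now at pos=5)
pos=6: emit ID 'x' (now at pos=7)
pos=8: emit NUM '100' (now at pos=11)
pos=12: emit NUM '99' (now at pos=14)
pos=15: emit ID 'z' (now at pos=16)
pos=17: emit ID 'x' (now at pos=18)
DONE. 8 tokens: [LPAREN, EQ, NUM, ID, NUM, NUM, ID, ID]
Position 0: char is '(' -> LPAREN

Answer: LPAREN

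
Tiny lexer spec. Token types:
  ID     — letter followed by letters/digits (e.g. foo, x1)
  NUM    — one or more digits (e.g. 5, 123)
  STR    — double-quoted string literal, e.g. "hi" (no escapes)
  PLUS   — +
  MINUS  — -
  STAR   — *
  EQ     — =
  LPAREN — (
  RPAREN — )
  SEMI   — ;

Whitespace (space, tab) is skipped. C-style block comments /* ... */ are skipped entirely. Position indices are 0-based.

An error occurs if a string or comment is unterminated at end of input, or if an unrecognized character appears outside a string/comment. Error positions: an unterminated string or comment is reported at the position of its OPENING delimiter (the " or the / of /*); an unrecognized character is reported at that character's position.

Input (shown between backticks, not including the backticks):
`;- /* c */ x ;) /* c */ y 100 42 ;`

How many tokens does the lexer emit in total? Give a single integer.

pos=0: emit SEMI ';'
pos=1: emit MINUS '-'
pos=3: enter COMMENT mode (saw '/*')
exit COMMENT mode (now at pos=10)
pos=11: emit ID 'x' (now at pos=12)
pos=13: emit SEMI ';'
pos=14: emit RPAREN ')'
pos=16: enter COMMENT mode (saw '/*')
exit COMMENT mode (now at pos=23)
pos=24: emit ID 'y' (now at pos=25)
pos=26: emit NUM '100' (now at pos=29)
pos=30: emit NUM '42' (now at pos=32)
pos=33: emit SEMI ';'
DONE. 9 tokens: [SEMI, MINUS, ID, SEMI, RPAREN, ID, NUM, NUM, SEMI]

Answer: 9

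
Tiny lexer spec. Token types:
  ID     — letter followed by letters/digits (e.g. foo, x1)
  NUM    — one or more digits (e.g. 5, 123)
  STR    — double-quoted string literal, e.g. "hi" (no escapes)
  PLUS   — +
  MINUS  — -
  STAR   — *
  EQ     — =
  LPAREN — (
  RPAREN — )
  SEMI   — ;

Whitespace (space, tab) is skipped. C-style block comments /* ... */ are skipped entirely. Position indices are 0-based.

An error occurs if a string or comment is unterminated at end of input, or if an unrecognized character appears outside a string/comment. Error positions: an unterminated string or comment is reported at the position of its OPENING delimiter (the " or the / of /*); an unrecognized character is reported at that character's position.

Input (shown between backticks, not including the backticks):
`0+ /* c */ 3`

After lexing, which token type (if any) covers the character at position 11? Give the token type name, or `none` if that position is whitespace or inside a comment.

Answer: NUM

Derivation:
pos=0: emit NUM '0' (now at pos=1)
pos=1: emit PLUS '+'
pos=3: enter COMMENT mode (saw '/*')
exit COMMENT mode (now at pos=10)
pos=11: emit NUM '3' (now at pos=12)
DONE. 3 tokens: [NUM, PLUS, NUM]
Position 11: char is '3' -> NUM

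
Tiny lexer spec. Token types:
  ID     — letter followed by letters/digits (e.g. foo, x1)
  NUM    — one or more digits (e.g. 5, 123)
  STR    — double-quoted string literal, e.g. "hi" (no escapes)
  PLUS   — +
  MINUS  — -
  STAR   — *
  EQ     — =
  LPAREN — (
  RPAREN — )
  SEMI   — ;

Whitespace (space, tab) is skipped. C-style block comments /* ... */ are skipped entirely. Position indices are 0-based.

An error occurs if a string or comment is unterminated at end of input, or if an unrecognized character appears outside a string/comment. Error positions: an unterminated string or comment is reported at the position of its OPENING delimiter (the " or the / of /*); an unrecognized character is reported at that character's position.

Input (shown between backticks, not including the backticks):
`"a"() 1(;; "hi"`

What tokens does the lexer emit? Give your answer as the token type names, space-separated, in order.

pos=0: enter STRING mode
pos=0: emit STR "a" (now at pos=3)
pos=3: emit LPAREN '('
pos=4: emit RPAREN ')'
pos=6: emit NUM '1' (now at pos=7)
pos=7: emit LPAREN '('
pos=8: emit SEMI ';'
pos=9: emit SEMI ';'
pos=11: enter STRING mode
pos=11: emit STR "hi" (now at pos=15)
DONE. 8 tokens: [STR, LPAREN, RPAREN, NUM, LPAREN, SEMI, SEMI, STR]

Answer: STR LPAREN RPAREN NUM LPAREN SEMI SEMI STR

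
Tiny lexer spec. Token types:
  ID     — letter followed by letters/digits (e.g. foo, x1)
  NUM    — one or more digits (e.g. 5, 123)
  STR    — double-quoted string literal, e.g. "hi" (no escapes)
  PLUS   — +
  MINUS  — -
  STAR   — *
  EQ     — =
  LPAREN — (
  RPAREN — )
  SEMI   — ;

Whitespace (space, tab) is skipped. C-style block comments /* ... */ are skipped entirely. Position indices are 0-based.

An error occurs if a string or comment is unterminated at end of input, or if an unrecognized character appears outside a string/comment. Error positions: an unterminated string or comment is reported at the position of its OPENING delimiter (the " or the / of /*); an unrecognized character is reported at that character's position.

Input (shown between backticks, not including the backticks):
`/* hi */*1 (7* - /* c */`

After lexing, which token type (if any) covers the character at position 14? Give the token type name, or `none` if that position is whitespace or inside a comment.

pos=0: enter COMMENT mode (saw '/*')
exit COMMENT mode (now at pos=8)
pos=8: emit STAR '*'
pos=9: emit NUM '1' (now at pos=10)
pos=11: emit LPAREN '('
pos=12: emit NUM '7' (now at pos=13)
pos=13: emit STAR '*'
pos=15: emit MINUS '-'
pos=17: enter COMMENT mode (saw '/*')
exit COMMENT mode (now at pos=24)
DONE. 6 tokens: [STAR, NUM, LPAREN, NUM, STAR, MINUS]
Position 14: char is ' ' -> none

Answer: none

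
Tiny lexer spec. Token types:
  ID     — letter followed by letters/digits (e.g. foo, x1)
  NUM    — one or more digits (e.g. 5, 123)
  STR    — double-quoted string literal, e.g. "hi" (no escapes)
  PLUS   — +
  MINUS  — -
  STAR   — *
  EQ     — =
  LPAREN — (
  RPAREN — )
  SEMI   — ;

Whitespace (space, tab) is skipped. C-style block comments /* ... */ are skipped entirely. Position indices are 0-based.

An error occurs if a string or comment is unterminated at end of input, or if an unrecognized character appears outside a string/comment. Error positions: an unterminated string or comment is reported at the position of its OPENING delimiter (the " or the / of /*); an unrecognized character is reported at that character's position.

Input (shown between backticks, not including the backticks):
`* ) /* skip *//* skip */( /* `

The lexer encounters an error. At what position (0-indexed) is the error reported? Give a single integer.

Answer: 26

Derivation:
pos=0: emit STAR '*'
pos=2: emit RPAREN ')'
pos=4: enter COMMENT mode (saw '/*')
exit COMMENT mode (now at pos=14)
pos=14: enter COMMENT mode (saw '/*')
exit COMMENT mode (now at pos=24)
pos=24: emit LPAREN '('
pos=26: enter COMMENT mode (saw '/*')
pos=26: ERROR — unterminated comment (reached EOF)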